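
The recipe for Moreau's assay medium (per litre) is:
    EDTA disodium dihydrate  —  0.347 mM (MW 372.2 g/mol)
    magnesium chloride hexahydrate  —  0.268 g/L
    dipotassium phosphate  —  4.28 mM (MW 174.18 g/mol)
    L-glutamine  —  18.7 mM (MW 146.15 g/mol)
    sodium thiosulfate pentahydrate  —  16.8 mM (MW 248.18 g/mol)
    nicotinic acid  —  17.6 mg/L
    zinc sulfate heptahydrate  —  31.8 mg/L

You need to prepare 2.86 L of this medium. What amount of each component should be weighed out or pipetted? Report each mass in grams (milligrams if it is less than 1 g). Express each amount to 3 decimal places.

EDTA disodium dihydrate 369.379 mg; magnesium chloride hexahydrate 766.480 mg; dipotassium phosphate 2.132 g; L-glutamine 7.816 g; sodium thiosulfate pentahydrate 11.925 g; nicotinic acid 50.336 mg; zinc sulfate heptahydrate 90.948 mg

Working volume: 2.86 L.
EDTA disodium dihydrate: 0.347 mmol/L × 372.2 mg/mmol × 2.86 L = 369.379 mg
magnesium chloride hexahydrate: 0.268 g/L × 2.86 L = 0.76648 g = 766.480 mg
dipotassium phosphate: 4.28 mmol/L × 174.18 g/mol × 2.86 L ÷ 1000 = 2.132 g
L-glutamine: 18.7 mmol/L × 146.15 g/mol × 2.86 L ÷ 1000 = 7.816 g
sodium thiosulfate pentahydrate: 16.8 mmol/L × 248.18 g/mol × 2.86 L ÷ 1000 = 11.925 g
nicotinic acid: 17.6 mg/L × 2.86 L = 50.336 mg
zinc sulfate heptahydrate: 31.8 mg/L × 2.86 L = 90.948 mg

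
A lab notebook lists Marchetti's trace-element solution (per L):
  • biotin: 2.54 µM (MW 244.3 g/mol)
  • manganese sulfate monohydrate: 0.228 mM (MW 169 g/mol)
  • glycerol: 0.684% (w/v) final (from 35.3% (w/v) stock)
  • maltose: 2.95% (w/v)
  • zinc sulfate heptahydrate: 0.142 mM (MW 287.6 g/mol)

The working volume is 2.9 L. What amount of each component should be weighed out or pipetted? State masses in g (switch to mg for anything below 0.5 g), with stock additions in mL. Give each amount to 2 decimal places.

Scale factor relative to 1 L: 2.9.
biotin: 2.54 µmol/L × 244.3 g/mol × 2.9 L ÷ 1000 = 1.80 mg
manganese sulfate monohydrate: 0.228 mmol/L × 169 mg/mmol × 2.9 L = 111.74 mg
glycerol: V = C2·V2/C1 = 0.684% ÷ 35.3% × 2900 mL = 56.19 mL
maltose: 2.95 g per 100 mL × 2900 mL ÷ 100 = 85.55 g
zinc sulfate heptahydrate: 0.142 mmol/L × 287.6 mg/mmol × 2.9 L = 118.43 mg

biotin 1.80 mg; manganese sulfate monohydrate 111.74 mg; glycerol 56.19 mL; maltose 85.55 g; zinc sulfate heptahydrate 118.43 mg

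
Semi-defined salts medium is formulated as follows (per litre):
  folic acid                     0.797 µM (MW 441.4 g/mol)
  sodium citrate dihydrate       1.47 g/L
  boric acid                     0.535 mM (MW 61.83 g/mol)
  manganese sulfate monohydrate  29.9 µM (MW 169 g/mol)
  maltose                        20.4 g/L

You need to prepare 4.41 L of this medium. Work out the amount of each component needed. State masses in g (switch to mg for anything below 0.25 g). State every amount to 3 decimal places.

Working volume: 4.41 L.
folic acid: 0.797 µmol/L × 441.4 g/mol × 4.41 L ÷ 1000 = 1.551 mg
sodium citrate dihydrate: 1.47 g/L × 4.41 L = 6.483 g
boric acid: 0.535 mmol/L × 61.83 mg/mmol × 4.41 L = 145.879 mg
manganese sulfate monohydrate: 29.9 µmol/L × 169 g/mol × 4.41 L ÷ 1000 = 22.284 mg
maltose: 20.4 g/L × 4.41 L = 89.964 g

folic acid 1.551 mg; sodium citrate dihydrate 6.483 g; boric acid 145.879 mg; manganese sulfate monohydrate 22.284 mg; maltose 89.964 g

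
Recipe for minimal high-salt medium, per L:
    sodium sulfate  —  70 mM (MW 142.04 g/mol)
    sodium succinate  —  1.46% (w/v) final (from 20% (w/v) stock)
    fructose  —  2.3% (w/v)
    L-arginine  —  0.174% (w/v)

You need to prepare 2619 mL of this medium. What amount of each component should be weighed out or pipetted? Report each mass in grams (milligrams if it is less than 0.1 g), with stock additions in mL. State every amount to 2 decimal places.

sodium sulfate 26.04 g; sodium succinate 191.19 mL; fructose 60.24 g; L-arginine 4.56 g

Working volume: 2619 mL = 2.619 L.
sodium sulfate: 70 mmol/L × 142.04 g/mol × 2.619 L ÷ 1000 = 26.04 g
sodium succinate: dilute stock: 1.46% ÷ 20% × 2619 mL = 191.19 mL
fructose: 2.3 g per 100 mL × 2619 mL ÷ 100 = 60.24 g
L-arginine: 0.174% w/v = 1.74 g/L → 1.74 × 2.619 L = 4.56 g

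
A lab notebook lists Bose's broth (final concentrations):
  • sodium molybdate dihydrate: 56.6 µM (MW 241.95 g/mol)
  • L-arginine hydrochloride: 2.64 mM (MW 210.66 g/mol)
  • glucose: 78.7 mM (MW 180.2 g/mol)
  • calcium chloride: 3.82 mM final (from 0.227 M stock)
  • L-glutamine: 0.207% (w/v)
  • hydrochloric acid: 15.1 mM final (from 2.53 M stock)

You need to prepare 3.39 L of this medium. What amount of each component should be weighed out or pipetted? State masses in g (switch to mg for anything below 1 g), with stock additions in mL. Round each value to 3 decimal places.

Working volume: 3.39 L.
sodium molybdate dihydrate: 56.6 µmol/L × 241.95 g/mol × 3.39 L ÷ 1000 = 46.424 mg
L-arginine hydrochloride: 2.64 mmol/L × 210.66 g/mol × 3.39 L ÷ 1000 = 1.885 g
glucose: 78.7 mmol/L × 180.2 g/mol × 3.39 L ÷ 1000 = 48.076 g
calcium chloride: C1V1 = C2V2 → 3.82 mM × 3390 mL ÷ 227 mM = 57.048 mL
L-glutamine: 0.207 g per 100 mL × 3390 mL ÷ 100 = 7.017 g
hydrochloric acid: V = C2·V2/C1 = 15.1 mM × 3390 mL ÷ 2530 mM = 20.233 mL

sodium molybdate dihydrate 46.424 mg; L-arginine hydrochloride 1.885 g; glucose 48.076 g; calcium chloride 57.048 mL; L-glutamine 7.017 g; hydrochloric acid 20.233 mL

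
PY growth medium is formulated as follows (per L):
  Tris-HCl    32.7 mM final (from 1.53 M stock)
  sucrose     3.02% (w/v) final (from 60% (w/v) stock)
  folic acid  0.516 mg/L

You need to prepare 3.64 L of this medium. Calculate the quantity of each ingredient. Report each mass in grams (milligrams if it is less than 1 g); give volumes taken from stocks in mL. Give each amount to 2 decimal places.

Scale factor relative to 1 L: 3.64.
Tris-HCl: V = C2·V2/C1 = 32.7 mM × 3640 mL ÷ 1530 mM = 77.80 mL
sucrose: C1V1 = C2V2 → 3.02% ÷ 60% × 3640 mL = 183.21 mL
folic acid: 0.516 mg/L × 3.64 L = 1.88 mg

Tris-HCl 77.80 mL; sucrose 183.21 mL; folic acid 1.88 mg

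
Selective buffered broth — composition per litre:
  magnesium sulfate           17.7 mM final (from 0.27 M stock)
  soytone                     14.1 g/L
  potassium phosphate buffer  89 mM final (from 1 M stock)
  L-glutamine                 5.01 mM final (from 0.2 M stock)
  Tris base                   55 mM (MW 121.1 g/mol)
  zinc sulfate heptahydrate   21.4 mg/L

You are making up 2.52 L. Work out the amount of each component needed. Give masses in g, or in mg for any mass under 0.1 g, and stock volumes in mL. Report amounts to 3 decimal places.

magnesium sulfate 165.200 mL; soytone 35.532 g; potassium phosphate buffer 224.280 mL; L-glutamine 63.126 mL; Tris base 16.784 g; zinc sulfate heptahydrate 53.928 mg

Working volume: 2.52 L.
magnesium sulfate: V = C2·V2/C1 = 17.7 mM × 2520 mL ÷ 270 mM = 165.200 mL
soytone: 14.1 g/L × 2.52 L = 35.532 g
potassium phosphate buffer: dilute stock: 89 mM × 2520 mL ÷ 1000 mM = 224.280 mL
L-glutamine: dilute stock: 5.01 mM × 2520 mL ÷ 200 mM = 63.126 mL
Tris base: 55 mmol/L × 121.1 g/mol × 2.52 L ÷ 1000 = 16.784 g
zinc sulfate heptahydrate: 21.4 mg/L × 2.52 L = 53.928 mg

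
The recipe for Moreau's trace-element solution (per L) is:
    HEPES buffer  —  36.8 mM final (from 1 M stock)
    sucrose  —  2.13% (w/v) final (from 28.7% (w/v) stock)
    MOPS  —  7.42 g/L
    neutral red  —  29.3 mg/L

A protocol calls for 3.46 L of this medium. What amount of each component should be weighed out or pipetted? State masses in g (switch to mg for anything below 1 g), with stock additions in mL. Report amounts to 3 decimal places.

HEPES buffer 127.328 mL; sucrose 256.787 mL; MOPS 25.673 g; neutral red 101.378 mg

Scale factor relative to 1 L: 3.46.
HEPES buffer: dilute stock: 36.8 mM × 3460 mL ÷ 1000 mM = 127.328 mL
sucrose: V = C2·V2/C1 = 2.13% ÷ 28.7% × 3460 mL = 256.787 mL
MOPS: 7.42 g/L × 3.46 L = 25.673 g
neutral red: 29.3 mg/L × 3.46 L = 101.378 mg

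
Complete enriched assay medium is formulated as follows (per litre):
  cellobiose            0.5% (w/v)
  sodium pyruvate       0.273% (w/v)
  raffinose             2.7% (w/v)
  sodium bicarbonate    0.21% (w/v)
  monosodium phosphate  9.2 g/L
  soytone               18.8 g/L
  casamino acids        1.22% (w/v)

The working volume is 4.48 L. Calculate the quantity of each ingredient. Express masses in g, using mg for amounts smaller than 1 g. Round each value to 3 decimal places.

Scale factor relative to 1 L: 4.48.
cellobiose: 0.5% w/v = 5 g/L → 5 × 4.48 L = 22.400 g
sodium pyruvate: 0.273% w/v = 2.73 g/L → 2.73 × 4.48 L = 12.230 g
raffinose: 2.7 g per 100 mL × 4480 mL ÷ 100 = 120.960 g
sodium bicarbonate: 0.21% w/v = 2.1 g/L → 2.1 × 4.48 L = 9.408 g
monosodium phosphate: 9.2 g/L × 4.48 L = 41.216 g
soytone: 18.8 g/L × 4.48 L = 84.224 g
casamino acids: 1.22 g per 100 mL × 4480 mL ÷ 100 = 54.656 g

cellobiose 22.400 g; sodium pyruvate 12.230 g; raffinose 120.960 g; sodium bicarbonate 9.408 g; monosodium phosphate 41.216 g; soytone 84.224 g; casamino acids 54.656 g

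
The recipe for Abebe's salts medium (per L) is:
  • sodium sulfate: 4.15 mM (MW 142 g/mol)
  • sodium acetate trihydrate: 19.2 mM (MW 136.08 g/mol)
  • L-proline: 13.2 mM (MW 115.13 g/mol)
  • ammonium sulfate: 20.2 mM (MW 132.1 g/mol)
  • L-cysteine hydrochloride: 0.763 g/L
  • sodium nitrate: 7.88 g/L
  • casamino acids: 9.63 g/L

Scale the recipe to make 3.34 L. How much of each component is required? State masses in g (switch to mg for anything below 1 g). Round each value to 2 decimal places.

sodium sulfate 1.97 g; sodium acetate trihydrate 8.73 g; L-proline 5.08 g; ammonium sulfate 8.91 g; L-cysteine hydrochloride 2.55 g; sodium nitrate 26.32 g; casamino acids 32.16 g

Scale factor relative to 1 L: 3.34.
sodium sulfate: 4.15 mmol/L × 142 g/mol × 3.34 L ÷ 1000 = 1.97 g
sodium acetate trihydrate: 19.2 mmol/L × 136.08 g/mol × 3.34 L ÷ 1000 = 8.73 g
L-proline: 13.2 mmol/L × 115.13 g/mol × 3.34 L ÷ 1000 = 5.08 g
ammonium sulfate: 20.2 mmol/L × 132.1 g/mol × 3.34 L ÷ 1000 = 8.91 g
L-cysteine hydrochloride: 0.763 g/L × 3.34 L = 2.55 g
sodium nitrate: 7.88 g/L × 3.34 L = 26.32 g
casamino acids: 9.63 g/L × 3.34 L = 32.16 g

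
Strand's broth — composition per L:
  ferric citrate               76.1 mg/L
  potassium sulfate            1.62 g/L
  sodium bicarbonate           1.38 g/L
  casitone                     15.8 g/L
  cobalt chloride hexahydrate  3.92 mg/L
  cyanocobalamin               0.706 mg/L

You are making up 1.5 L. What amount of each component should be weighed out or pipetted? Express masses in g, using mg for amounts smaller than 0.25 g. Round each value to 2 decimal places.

Working volume: 1.5 L.
ferric citrate: 76.1 mg/L × 1.5 L = 114.15 mg
potassium sulfate: 1.62 g/L × 1.5 L = 2.43 g
sodium bicarbonate: 1.38 g/L × 1.5 L = 2.07 g
casitone: 15.8 g/L × 1.5 L = 23.70 g
cobalt chloride hexahydrate: 3.92 mg/L × 1.5 L = 5.88 mg
cyanocobalamin: 0.706 mg/L × 1.5 L = 1.06 mg

ferric citrate 114.15 mg; potassium sulfate 2.43 g; sodium bicarbonate 2.07 g; casitone 23.70 g; cobalt chloride hexahydrate 5.88 mg; cyanocobalamin 1.06 mg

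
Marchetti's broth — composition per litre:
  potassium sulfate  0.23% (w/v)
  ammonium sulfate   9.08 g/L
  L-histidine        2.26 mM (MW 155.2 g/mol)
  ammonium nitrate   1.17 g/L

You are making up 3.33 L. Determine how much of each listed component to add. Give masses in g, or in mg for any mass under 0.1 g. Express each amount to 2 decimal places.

Working volume: 3.33 L.
potassium sulfate: 0.23 g per 100 mL × 3330 mL ÷ 100 = 7.66 g
ammonium sulfate: 9.08 g/L × 3.33 L = 30.24 g
L-histidine: 2.26 mmol/L × 155.2 g/mol × 3.33 L ÷ 1000 = 1.17 g
ammonium nitrate: 1.17 g/L × 3.33 L = 3.90 g

potassium sulfate 7.66 g; ammonium sulfate 30.24 g; L-histidine 1.17 g; ammonium nitrate 3.90 g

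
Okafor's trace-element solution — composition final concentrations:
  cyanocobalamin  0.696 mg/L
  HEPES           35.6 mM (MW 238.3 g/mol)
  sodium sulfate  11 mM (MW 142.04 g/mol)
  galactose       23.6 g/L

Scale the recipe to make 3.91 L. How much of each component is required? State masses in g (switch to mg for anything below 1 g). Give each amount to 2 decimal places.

cyanocobalamin 2.72 mg; HEPES 33.17 g; sodium sulfate 6.11 g; galactose 92.28 g

Working volume: 3.91 L.
cyanocobalamin: 0.696 mg/L × 3.91 L = 2.72 mg
HEPES: 35.6 mmol/L × 238.3 g/mol × 3.91 L ÷ 1000 = 33.17 g
sodium sulfate: 11 mmol/L × 142.04 g/mol × 3.91 L ÷ 1000 = 6.11 g
galactose: 23.6 g/L × 3.91 L = 92.28 g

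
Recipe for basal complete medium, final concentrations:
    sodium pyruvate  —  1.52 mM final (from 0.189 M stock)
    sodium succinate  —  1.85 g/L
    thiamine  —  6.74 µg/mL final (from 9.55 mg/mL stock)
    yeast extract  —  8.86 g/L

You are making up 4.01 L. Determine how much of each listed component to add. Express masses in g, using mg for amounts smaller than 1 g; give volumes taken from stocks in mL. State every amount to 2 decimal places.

Working volume: 4.01 L.
sodium pyruvate: C1V1 = C2V2 → 1.52 mM × 4010 mL ÷ 189 mM = 32.25 mL
sodium succinate: 1.85 g/L × 4.01 L = 7.42 g
thiamine: dilute stock: 6.74 µg/mL × 4010 mL ÷ 9550 µg/mL = 2.83 mL
yeast extract: 8.86 g/L × 4.01 L = 35.53 g

sodium pyruvate 32.25 mL; sodium succinate 7.42 g; thiamine 2.83 mL; yeast extract 35.53 g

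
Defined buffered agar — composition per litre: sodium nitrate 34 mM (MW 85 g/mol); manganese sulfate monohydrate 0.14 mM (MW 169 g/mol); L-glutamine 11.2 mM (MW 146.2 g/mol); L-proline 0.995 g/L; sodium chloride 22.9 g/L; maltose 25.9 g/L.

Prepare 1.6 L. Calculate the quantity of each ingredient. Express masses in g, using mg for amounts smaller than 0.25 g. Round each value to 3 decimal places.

sodium nitrate 4.624 g; manganese sulfate monohydrate 37.856 mg; L-glutamine 2.620 g; L-proline 1.592 g; sodium chloride 36.640 g; maltose 41.440 g

Working volume: 1.6 L.
sodium nitrate: 34 mmol/L × 85 g/mol × 1.6 L ÷ 1000 = 4.624 g
manganese sulfate monohydrate: 0.14 mmol/L × 169 mg/mmol × 1.6 L = 37.856 mg
L-glutamine: 11.2 mmol/L × 146.2 g/mol × 1.6 L ÷ 1000 = 2.620 g
L-proline: 0.995 g/L × 1.6 L = 1.592 g
sodium chloride: 22.9 g/L × 1.6 L = 36.640 g
maltose: 25.9 g/L × 1.6 L = 41.440 g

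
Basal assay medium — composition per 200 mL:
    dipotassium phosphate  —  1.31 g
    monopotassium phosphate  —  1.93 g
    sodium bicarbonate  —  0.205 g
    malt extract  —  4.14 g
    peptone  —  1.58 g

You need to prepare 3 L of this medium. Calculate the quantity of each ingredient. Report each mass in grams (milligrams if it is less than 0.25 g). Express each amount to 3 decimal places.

dipotassium phosphate 19.650 g; monopotassium phosphate 28.950 g; sodium bicarbonate 3.075 g; malt extract 62.100 g; peptone 23.700 g

Ratio of target to recipe volume: 3000 / 200 = 15.
dipotassium phosphate: 1.31 g × (3000 mL / 200 mL) = 19.650 g
monopotassium phosphate: 1.93 g × (3000 mL / 200 mL) = 28.950 g
sodium bicarbonate: 0.205 g × (3000 mL / 200 mL) = 3.075 g
malt extract: 4.14 g × (3000 mL / 200 mL) = 62.100 g
peptone: 1.58 g × (3000 mL / 200 mL) = 23.700 g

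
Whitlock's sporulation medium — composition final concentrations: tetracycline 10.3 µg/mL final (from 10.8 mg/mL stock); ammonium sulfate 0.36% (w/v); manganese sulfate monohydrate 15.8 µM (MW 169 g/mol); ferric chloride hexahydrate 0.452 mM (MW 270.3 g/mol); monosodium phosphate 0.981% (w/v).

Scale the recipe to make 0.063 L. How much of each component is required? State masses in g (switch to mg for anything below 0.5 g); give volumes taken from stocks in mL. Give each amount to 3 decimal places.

tetracycline 0.060 mL; ammonium sulfate 226.800 mg; manganese sulfate monohydrate 0.168 mg; ferric chloride hexahydrate 7.697 mg; monosodium phosphate 0.618 g

Working volume: 0.063 L.
tetracycline: dilute stock: 10.3 µg/mL × 63 mL ÷ 10800 µg/mL = 0.060 mL
ammonium sulfate: 0.36% w/v = 3.6 g/L → 3.6 × 0.063 L = 0.2268 g = 226.800 mg
manganese sulfate monohydrate: 15.8 µmol/L × 169 g/mol × 0.063 L ÷ 1000 = 0.168 mg
ferric chloride hexahydrate: 0.452 mmol/L × 270.3 mg/mmol × 0.063 L = 7.697 mg
monosodium phosphate: 0.981 g per 100 mL × 63 mL ÷ 100 = 0.618 g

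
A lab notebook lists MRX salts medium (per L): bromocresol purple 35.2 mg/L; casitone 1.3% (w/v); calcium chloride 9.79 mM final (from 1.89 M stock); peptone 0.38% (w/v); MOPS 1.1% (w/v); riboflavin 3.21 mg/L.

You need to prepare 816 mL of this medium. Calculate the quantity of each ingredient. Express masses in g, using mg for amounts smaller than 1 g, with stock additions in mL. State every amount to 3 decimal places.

Scale factor relative to 1 L: 0.816.
bromocresol purple: 35.2 mg/L × 0.816 L = 28.723 mg
casitone: 1.3 g per 100 mL × 816 mL ÷ 100 = 10.608 g
calcium chloride: C1V1 = C2V2 → 9.79 mM × 816 mL ÷ 1890 mM = 4.227 mL
peptone: 0.38% w/v = 3.8 g/L → 3.8 × 0.816 L = 3.101 g
MOPS: 1.1% w/v = 11 g/L → 11 × 0.816 L = 8.976 g
riboflavin: 3.21 mg/L × 0.816 L = 2.619 mg

bromocresol purple 28.723 mg; casitone 10.608 g; calcium chloride 4.227 mL; peptone 3.101 g; MOPS 8.976 g; riboflavin 2.619 mg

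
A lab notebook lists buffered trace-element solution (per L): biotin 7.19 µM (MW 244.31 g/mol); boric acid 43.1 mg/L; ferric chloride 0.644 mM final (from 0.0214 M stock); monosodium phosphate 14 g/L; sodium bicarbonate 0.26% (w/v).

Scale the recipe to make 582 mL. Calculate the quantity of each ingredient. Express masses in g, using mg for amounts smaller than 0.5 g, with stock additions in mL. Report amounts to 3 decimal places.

biotin 1.022 mg; boric acid 25.084 mg; ferric chloride 17.514 mL; monosodium phosphate 8.148 g; sodium bicarbonate 1.513 g

Working volume: 582 mL = 0.582 L.
biotin: 7.19 µmol/L × 244.31 g/mol × 0.582 L ÷ 1000 = 1.022 mg
boric acid: 43.1 mg/L × 0.582 L = 25.084 mg
ferric chloride: C1V1 = C2V2 → 0.644 mM × 582 mL ÷ 21.4 mM = 17.514 mL
monosodium phosphate: 14 g/L × 0.582 L = 8.148 g
sodium bicarbonate: 0.26% w/v = 2.6 g/L → 2.6 × 0.582 L = 1.513 g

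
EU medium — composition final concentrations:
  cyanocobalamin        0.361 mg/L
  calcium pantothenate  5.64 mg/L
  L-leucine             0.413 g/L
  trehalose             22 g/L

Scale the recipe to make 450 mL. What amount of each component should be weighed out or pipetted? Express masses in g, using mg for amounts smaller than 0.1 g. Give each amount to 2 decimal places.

cyanocobalamin 0.16 mg; calcium pantothenate 2.54 mg; L-leucine 0.19 g; trehalose 9.90 g

Working volume: 450 mL = 0.45 L.
cyanocobalamin: 0.361 mg/L × 0.45 L = 0.16 mg
calcium pantothenate: 5.64 mg/L × 0.45 L = 2.54 mg
L-leucine: 0.413 g/L × 0.45 L = 0.19 g
trehalose: 22 g/L × 0.45 L = 9.90 g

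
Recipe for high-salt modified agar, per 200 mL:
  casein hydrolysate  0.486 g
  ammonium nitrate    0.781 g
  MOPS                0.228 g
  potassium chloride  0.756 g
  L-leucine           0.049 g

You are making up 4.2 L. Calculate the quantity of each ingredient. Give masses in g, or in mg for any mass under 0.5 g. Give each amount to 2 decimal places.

casein hydrolysate 10.21 g; ammonium nitrate 16.40 g; MOPS 4.79 g; potassium chloride 15.88 g; L-leucine 1.03 g

Scale factor = 4200 mL / 200 mL = 21.
casein hydrolysate: 0.486 g × (4200 mL / 200 mL) = 10.21 g
ammonium nitrate: 0.781 g × (4200 mL / 200 mL) = 16.40 g
MOPS: 0.228 g × (4200 mL / 200 mL) = 4.79 g
potassium chloride: 0.756 g × (4200 mL / 200 mL) = 15.88 g
L-leucine: 0.049 g × (4200 mL / 200 mL) = 1.03 g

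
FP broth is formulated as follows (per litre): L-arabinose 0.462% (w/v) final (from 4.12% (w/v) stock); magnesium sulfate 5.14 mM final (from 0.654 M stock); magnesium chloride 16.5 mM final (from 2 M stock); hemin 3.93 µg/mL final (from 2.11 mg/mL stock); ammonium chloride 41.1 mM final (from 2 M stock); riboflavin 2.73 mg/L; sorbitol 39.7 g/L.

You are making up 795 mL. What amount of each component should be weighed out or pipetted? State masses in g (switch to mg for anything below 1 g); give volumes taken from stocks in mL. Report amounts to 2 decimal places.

L-arabinose 89.15 mL; magnesium sulfate 6.25 mL; magnesium chloride 6.56 mL; hemin 1.48 mL; ammonium chloride 16.34 mL; riboflavin 2.17 mg; sorbitol 31.56 g

Working volume: 795 mL = 0.795 L.
L-arabinose: V = C2·V2/C1 = 0.462% ÷ 4.12% × 795 mL = 89.15 mL
magnesium sulfate: C1V1 = C2V2 → 5.14 mM × 795 mL ÷ 654 mM = 6.25 mL
magnesium chloride: V = C2·V2/C1 = 16.5 mM × 795 mL ÷ 2000 mM = 6.56 mL
hemin: C1V1 = C2V2 → 3.93 µg/mL × 795 mL ÷ 2110 µg/mL = 1.48 mL
ammonium chloride: dilute stock: 41.1 mM × 795 mL ÷ 2000 mM = 16.34 mL
riboflavin: 2.73 mg/L × 0.795 L = 2.17 mg
sorbitol: 39.7 g/L × 0.795 L = 31.56 g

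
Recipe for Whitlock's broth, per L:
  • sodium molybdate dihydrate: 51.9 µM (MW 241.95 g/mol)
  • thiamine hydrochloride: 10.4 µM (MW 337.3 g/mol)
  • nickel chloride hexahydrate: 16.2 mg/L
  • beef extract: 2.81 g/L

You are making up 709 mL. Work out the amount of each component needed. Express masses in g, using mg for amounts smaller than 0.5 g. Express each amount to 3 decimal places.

sodium molybdate dihydrate 8.903 mg; thiamine hydrochloride 2.487 mg; nickel chloride hexahydrate 11.486 mg; beef extract 1.992 g

Working volume: 709 mL = 0.709 L.
sodium molybdate dihydrate: 51.9 µmol/L × 241.95 g/mol × 0.709 L ÷ 1000 = 8.903 mg
thiamine hydrochloride: 10.4 µmol/L × 337.3 g/mol × 0.709 L ÷ 1000 = 2.487 mg
nickel chloride hexahydrate: 16.2 mg/L × 0.709 L = 11.486 mg
beef extract: 2.81 g/L × 0.709 L = 1.992 g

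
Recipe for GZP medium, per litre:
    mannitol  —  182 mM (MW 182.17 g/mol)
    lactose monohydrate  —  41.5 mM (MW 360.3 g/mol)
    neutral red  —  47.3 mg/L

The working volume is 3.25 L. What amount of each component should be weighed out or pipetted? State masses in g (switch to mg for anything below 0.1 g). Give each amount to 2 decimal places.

Scale factor relative to 1 L: 3.25.
mannitol: 182 mmol/L × 182.17 g/mol × 3.25 L ÷ 1000 = 107.75 g
lactose monohydrate: 41.5 mmol/L × 360.3 g/mol × 3.25 L ÷ 1000 = 48.60 g
neutral red: 47.3 mg/L × 3.25 L = 153.725 mg = 0.15 g

mannitol 107.75 g; lactose monohydrate 48.60 g; neutral red 0.15 g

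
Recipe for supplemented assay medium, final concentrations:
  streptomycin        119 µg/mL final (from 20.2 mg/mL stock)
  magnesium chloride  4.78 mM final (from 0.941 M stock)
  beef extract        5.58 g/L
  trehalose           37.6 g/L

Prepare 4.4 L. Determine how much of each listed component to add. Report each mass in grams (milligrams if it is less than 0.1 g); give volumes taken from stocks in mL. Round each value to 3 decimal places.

Working volume: 4.4 L.
streptomycin: dilute stock: 119 µg/mL × 4400 mL ÷ 20200 µg/mL = 25.921 mL
magnesium chloride: V = C2·V2/C1 = 4.78 mM × 4400 mL ÷ 941 mM = 22.351 mL
beef extract: 5.58 g/L × 4.4 L = 24.552 g
trehalose: 37.6 g/L × 4.4 L = 165.440 g

streptomycin 25.921 mL; magnesium chloride 22.351 mL; beef extract 24.552 g; trehalose 165.440 g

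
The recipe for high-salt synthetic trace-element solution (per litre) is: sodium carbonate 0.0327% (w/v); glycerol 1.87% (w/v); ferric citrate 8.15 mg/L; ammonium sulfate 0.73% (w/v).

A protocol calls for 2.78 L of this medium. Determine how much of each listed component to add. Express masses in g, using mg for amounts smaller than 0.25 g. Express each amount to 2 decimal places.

sodium carbonate 0.91 g; glycerol 51.99 g; ferric citrate 22.66 mg; ammonium sulfate 20.29 g

Scale factor relative to 1 L: 2.78.
sodium carbonate: 0.0327 g per 100 mL × 2780 mL ÷ 100 = 0.91 g
glycerol: 1.87% w/v = 18.7 g/L → 18.7 × 2.78 L = 51.99 g
ferric citrate: 8.15 mg/L × 2.78 L = 22.66 mg
ammonium sulfate: 0.73% w/v = 7.3 g/L → 7.3 × 2.78 L = 20.29 g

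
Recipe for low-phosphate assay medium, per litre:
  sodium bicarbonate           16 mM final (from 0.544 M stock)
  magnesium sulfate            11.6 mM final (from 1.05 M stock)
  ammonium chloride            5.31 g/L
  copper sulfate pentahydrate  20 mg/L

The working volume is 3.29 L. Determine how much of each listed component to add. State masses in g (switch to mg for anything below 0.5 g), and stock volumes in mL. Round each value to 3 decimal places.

Scale factor relative to 1 L: 3.29.
sodium bicarbonate: V = C2·V2/C1 = 16 mM × 3290 mL ÷ 544 mM = 96.765 mL
magnesium sulfate: C1V1 = C2V2 → 11.6 mM × 3290 mL ÷ 1050 mM = 36.347 mL
ammonium chloride: 5.31 g/L × 3.29 L = 17.470 g
copper sulfate pentahydrate: 20 mg/L × 3.29 L = 65.800 mg

sodium bicarbonate 96.765 mL; magnesium sulfate 36.347 mL; ammonium chloride 17.470 g; copper sulfate pentahydrate 65.800 mg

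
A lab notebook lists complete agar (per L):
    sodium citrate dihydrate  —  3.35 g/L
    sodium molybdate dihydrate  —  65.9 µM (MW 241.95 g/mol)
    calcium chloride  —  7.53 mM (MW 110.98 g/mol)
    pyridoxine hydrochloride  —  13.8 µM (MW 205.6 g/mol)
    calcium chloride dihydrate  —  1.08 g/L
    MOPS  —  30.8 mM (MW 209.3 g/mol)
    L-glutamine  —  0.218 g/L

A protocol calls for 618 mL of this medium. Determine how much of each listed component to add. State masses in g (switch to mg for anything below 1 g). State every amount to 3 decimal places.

sodium citrate dihydrate 2.070 g; sodium molybdate dihydrate 9.854 mg; calcium chloride 516.450 mg; pyridoxine hydrochloride 1.753 mg; calcium chloride dihydrate 667.440 mg; MOPS 3.984 g; L-glutamine 134.724 mg

Scale factor relative to 1 L: 0.618.
sodium citrate dihydrate: 3.35 g/L × 0.618 L = 2.070 g
sodium molybdate dihydrate: 65.9 µmol/L × 241.95 g/mol × 0.618 L ÷ 1000 = 9.854 mg
calcium chloride: 7.53 mmol/L × 110.98 mg/mmol × 0.618 L = 516.450 mg
pyridoxine hydrochloride: 13.8 µmol/L × 205.6 g/mol × 0.618 L ÷ 1000 = 1.753 mg
calcium chloride dihydrate: 1.08 g/L × 0.618 L = 0.66744 g = 667.440 mg
MOPS: 30.8 mmol/L × 209.3 g/mol × 0.618 L ÷ 1000 = 3.984 g
L-glutamine: 0.218 g/L × 0.618 L = 0.134724 g = 134.724 mg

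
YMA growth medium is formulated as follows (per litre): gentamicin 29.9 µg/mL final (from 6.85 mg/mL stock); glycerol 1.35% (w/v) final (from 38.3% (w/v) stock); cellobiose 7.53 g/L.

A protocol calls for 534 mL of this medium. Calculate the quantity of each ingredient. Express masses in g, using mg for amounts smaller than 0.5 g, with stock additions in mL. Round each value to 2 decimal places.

Target volume = 534 mL = 0.534 L.
gentamicin: dilute stock: 29.9 µg/mL × 534 mL ÷ 6850 µg/mL = 2.33 mL
glycerol: C1V1 = C2V2 → 1.35% ÷ 38.3% × 534 mL = 18.82 mL
cellobiose: 7.53 g/L × 0.534 L = 4.02 g

gentamicin 2.33 mL; glycerol 18.82 mL; cellobiose 4.02 g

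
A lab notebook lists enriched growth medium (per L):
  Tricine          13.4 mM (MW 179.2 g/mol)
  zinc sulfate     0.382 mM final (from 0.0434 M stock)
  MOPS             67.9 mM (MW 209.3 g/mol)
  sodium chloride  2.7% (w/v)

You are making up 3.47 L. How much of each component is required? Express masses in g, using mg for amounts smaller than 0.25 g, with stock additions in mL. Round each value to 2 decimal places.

Tricine 8.33 g; zinc sulfate 30.54 mL; MOPS 49.31 g; sodium chloride 93.69 g

Working volume: 3.47 L.
Tricine: 13.4 mmol/L × 179.2 g/mol × 3.47 L ÷ 1000 = 8.33 g
zinc sulfate: dilute stock: 0.382 mM × 3470 mL ÷ 43.4 mM = 30.54 mL
MOPS: 67.9 mmol/L × 209.3 g/mol × 3.47 L ÷ 1000 = 49.31 g
sodium chloride: 2.7 g per 100 mL × 3470 mL ÷ 100 = 93.69 g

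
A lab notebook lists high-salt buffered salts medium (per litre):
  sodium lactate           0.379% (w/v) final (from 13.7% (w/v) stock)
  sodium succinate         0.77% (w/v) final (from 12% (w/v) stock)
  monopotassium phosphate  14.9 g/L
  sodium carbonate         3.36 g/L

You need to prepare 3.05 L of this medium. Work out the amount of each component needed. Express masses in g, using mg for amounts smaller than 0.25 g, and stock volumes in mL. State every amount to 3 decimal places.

Working volume: 3.05 L.
sodium lactate: C1V1 = C2V2 → 0.379% ÷ 13.7% × 3050 mL = 84.376 mL
sodium succinate: dilute stock: 0.77% ÷ 12% × 3050 mL = 195.708 mL
monopotassium phosphate: 14.9 g/L × 3.05 L = 45.445 g
sodium carbonate: 3.36 g/L × 3.05 L = 10.248 g

sodium lactate 84.376 mL; sodium succinate 195.708 mL; monopotassium phosphate 45.445 g; sodium carbonate 10.248 g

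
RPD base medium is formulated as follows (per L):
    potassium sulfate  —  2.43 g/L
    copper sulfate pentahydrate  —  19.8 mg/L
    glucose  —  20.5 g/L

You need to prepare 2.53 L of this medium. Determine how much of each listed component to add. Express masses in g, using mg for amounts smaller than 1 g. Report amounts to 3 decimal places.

Working volume: 2.53 L.
potassium sulfate: 2.43 g/L × 2.53 L = 6.148 g
copper sulfate pentahydrate: 19.8 mg/L × 2.53 L = 50.094 mg
glucose: 20.5 g/L × 2.53 L = 51.865 g

potassium sulfate 6.148 g; copper sulfate pentahydrate 50.094 mg; glucose 51.865 g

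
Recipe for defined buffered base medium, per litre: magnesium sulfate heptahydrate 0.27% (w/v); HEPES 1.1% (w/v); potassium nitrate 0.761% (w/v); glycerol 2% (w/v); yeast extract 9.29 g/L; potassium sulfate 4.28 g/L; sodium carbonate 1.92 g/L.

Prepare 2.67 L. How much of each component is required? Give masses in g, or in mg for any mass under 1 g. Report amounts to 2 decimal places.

magnesium sulfate heptahydrate 7.21 g; HEPES 29.37 g; potassium nitrate 20.32 g; glycerol 53.40 g; yeast extract 24.80 g; potassium sulfate 11.43 g; sodium carbonate 5.13 g

Scale factor relative to 1 L: 2.67.
magnesium sulfate heptahydrate: 0.27 g per 100 mL × 2670 mL ÷ 100 = 7.21 g
HEPES: 1.1 g per 100 mL × 2670 mL ÷ 100 = 29.37 g
potassium nitrate: 0.761 g per 100 mL × 2670 mL ÷ 100 = 20.32 g
glycerol: 2% w/v = 20 g/L → 20 × 2.67 L = 53.40 g
yeast extract: 9.29 g/L × 2.67 L = 24.80 g
potassium sulfate: 4.28 g/L × 2.67 L = 11.43 g
sodium carbonate: 1.92 g/L × 2.67 L = 5.13 g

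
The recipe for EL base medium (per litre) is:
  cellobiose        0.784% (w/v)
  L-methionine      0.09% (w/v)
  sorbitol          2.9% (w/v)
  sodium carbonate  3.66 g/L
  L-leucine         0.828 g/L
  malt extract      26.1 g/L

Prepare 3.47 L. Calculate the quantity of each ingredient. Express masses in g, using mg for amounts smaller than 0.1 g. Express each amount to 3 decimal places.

Scale factor relative to 1 L: 3.47.
cellobiose: 0.784% w/v = 7.84 g/L → 7.84 × 3.47 L = 27.205 g
L-methionine: 0.09 g per 100 mL × 3470 mL ÷ 100 = 3.123 g
sorbitol: 2.9 g per 100 mL × 3470 mL ÷ 100 = 100.630 g
sodium carbonate: 3.66 g/L × 3.47 L = 12.700 g
L-leucine: 0.828 g/L × 3.47 L = 2.873 g
malt extract: 26.1 g/L × 3.47 L = 90.567 g

cellobiose 27.205 g; L-methionine 3.123 g; sorbitol 100.630 g; sodium carbonate 12.700 g; L-leucine 2.873 g; malt extract 90.567 g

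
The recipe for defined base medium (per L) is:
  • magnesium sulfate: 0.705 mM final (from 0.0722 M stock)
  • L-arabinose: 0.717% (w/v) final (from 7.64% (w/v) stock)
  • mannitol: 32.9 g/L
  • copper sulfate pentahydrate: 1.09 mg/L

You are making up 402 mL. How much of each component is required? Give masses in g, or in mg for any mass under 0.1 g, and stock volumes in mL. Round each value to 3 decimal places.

magnesium sulfate 3.925 mL; L-arabinose 37.727 mL; mannitol 13.226 g; copper sulfate pentahydrate 0.438 mg

Working volume: 402 mL = 0.402 L.
magnesium sulfate: C1V1 = C2V2 → 0.705 mM × 402 mL ÷ 72.2 mM = 3.925 mL
L-arabinose: C1V1 = C2V2 → 0.717% ÷ 7.64% × 402 mL = 37.727 mL
mannitol: 32.9 g/L × 0.402 L = 13.226 g
copper sulfate pentahydrate: 1.09 mg/L × 0.402 L = 0.438 mg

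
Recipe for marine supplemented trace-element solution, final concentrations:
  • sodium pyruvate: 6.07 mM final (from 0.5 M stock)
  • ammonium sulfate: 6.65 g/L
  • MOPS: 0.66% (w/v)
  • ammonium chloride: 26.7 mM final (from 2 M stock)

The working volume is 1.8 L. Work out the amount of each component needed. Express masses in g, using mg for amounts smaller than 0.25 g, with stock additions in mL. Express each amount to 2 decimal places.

sodium pyruvate 21.85 mL; ammonium sulfate 11.97 g; MOPS 11.88 g; ammonium chloride 24.03 mL

Scale factor relative to 1 L: 1.8.
sodium pyruvate: dilute stock: 6.07 mM × 1800 mL ÷ 500 mM = 21.85 mL
ammonium sulfate: 6.65 g/L × 1.8 L = 11.97 g
MOPS: 0.66 g per 100 mL × 1800 mL ÷ 100 = 11.88 g
ammonium chloride: V = C2·V2/C1 = 26.7 mM × 1800 mL ÷ 2000 mM = 24.03 mL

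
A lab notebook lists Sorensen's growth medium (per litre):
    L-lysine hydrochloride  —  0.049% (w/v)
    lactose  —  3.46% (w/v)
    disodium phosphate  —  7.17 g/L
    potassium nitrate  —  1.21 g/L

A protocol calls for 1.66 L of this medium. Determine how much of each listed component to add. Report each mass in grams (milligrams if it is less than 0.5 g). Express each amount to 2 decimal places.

Scale factor relative to 1 L: 1.66.
L-lysine hydrochloride: 0.049% w/v = 0.49 g/L → 0.49 × 1.66 L = 0.81 g
lactose: 3.46 g per 100 mL × 1660 mL ÷ 100 = 57.44 g
disodium phosphate: 7.17 g/L × 1.66 L = 11.90 g
potassium nitrate: 1.21 g/L × 1.66 L = 2.01 g

L-lysine hydrochloride 0.81 g; lactose 57.44 g; disodium phosphate 11.90 g; potassium nitrate 2.01 g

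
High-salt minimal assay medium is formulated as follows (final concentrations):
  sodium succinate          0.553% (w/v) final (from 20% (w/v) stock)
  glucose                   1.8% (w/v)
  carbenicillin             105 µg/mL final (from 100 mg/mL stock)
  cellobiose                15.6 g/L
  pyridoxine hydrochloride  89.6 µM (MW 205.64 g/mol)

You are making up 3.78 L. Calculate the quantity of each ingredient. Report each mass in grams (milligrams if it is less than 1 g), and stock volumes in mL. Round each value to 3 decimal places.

Working volume: 3.78 L.
sodium succinate: C1V1 = C2V2 → 0.553% ÷ 20% × 3780 mL = 104.517 mL
glucose: 1.8 g per 100 mL × 3780 mL ÷ 100 = 68.040 g
carbenicillin: dilute stock: 105 µg/mL × 3780 mL ÷ 100000 µg/mL = 3.969 mL
cellobiose: 15.6 g/L × 3.78 L = 58.968 g
pyridoxine hydrochloride: 89.6 µmol/L × 205.64 g/mol × 3.78 L ÷ 1000 = 69.648 mg

sodium succinate 104.517 mL; glucose 68.040 g; carbenicillin 3.969 mL; cellobiose 58.968 g; pyridoxine hydrochloride 69.648 mg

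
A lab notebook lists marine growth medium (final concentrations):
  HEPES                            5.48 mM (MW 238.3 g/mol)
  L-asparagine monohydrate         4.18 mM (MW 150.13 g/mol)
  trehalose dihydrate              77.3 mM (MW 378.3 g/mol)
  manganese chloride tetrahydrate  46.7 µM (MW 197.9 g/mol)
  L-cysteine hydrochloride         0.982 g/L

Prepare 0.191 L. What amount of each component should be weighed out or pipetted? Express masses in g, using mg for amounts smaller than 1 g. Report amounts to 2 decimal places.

Scale factor relative to 1 L: 0.191.
HEPES: 5.48 mmol/L × 238.3 mg/mmol × 0.191 L = 249.42 mg
L-asparagine monohydrate: 4.18 mmol/L × 150.13 mg/mmol × 0.191 L = 119.86 mg
trehalose dihydrate: 77.3 mmol/L × 378.3 g/mol × 0.191 L ÷ 1000 = 5.59 g
manganese chloride tetrahydrate: 46.7 µmol/L × 197.9 g/mol × 0.191 L ÷ 1000 = 1.77 mg
L-cysteine hydrochloride: 0.982 g/L × 0.191 L = 0.187562 g = 187.56 mg

HEPES 249.42 mg; L-asparagine monohydrate 119.86 mg; trehalose dihydrate 5.59 g; manganese chloride tetrahydrate 1.77 mg; L-cysteine hydrochloride 187.56 mg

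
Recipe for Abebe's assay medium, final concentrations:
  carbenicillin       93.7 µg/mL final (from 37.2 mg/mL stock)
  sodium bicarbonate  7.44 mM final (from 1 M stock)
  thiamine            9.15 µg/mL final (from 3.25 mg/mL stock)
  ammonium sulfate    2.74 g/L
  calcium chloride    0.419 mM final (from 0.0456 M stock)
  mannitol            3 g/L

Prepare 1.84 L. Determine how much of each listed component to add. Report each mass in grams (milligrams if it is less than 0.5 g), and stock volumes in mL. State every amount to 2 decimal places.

Scale factor relative to 1 L: 1.84.
carbenicillin: C1V1 = C2V2 → 93.7 µg/mL × 1840 mL ÷ 37200 µg/mL = 4.63 mL
sodium bicarbonate: V = C2·V2/C1 = 7.44 mM × 1840 mL ÷ 1000 mM = 13.69 mL
thiamine: C1V1 = C2V2 → 9.15 µg/mL × 1840 mL ÷ 3250 µg/mL = 5.18 mL
ammonium sulfate: 2.74 g/L × 1.84 L = 5.04 g
calcium chloride: C1V1 = C2V2 → 0.419 mM × 1840 mL ÷ 45.6 mM = 16.91 mL
mannitol: 3 g/L × 1.84 L = 5.52 g

carbenicillin 4.63 mL; sodium bicarbonate 13.69 mL; thiamine 5.18 mL; ammonium sulfate 5.04 g; calcium chloride 16.91 mL; mannitol 5.52 g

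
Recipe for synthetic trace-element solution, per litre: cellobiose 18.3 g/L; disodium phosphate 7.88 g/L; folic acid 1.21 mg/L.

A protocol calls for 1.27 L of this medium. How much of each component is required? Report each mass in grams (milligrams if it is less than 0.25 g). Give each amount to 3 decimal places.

Working volume: 1.27 L.
cellobiose: 18.3 g/L × 1.27 L = 23.241 g
disodium phosphate: 7.88 g/L × 1.27 L = 10.008 g
folic acid: 1.21 mg/L × 1.27 L = 1.537 mg

cellobiose 23.241 g; disodium phosphate 10.008 g; folic acid 1.537 mg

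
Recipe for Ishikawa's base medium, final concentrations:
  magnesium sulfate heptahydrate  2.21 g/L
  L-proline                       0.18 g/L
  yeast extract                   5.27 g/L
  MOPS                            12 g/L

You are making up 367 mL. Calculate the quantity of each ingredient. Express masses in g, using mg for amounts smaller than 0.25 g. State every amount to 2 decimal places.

Target volume = 367 mL = 0.367 L.
magnesium sulfate heptahydrate: 2.21 g/L × 0.367 L = 0.81 g
L-proline: 0.18 g/L × 0.367 L = 0.06606 g = 66.06 mg
yeast extract: 5.27 g/L × 0.367 L = 1.93 g
MOPS: 12 g/L × 0.367 L = 4.40 g

magnesium sulfate heptahydrate 0.81 g; L-proline 66.06 mg; yeast extract 1.93 g; MOPS 4.40 g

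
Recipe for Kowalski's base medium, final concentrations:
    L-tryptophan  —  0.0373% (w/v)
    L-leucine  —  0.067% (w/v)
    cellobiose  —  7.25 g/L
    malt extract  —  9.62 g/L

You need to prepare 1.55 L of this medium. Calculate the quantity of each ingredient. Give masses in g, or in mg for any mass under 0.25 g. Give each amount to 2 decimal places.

Working volume: 1.55 L.
L-tryptophan: 0.0373% w/v = 0.373 g/L → 0.373 × 1.55 L = 0.58 g
L-leucine: 0.067% w/v = 0.67 g/L → 0.67 × 1.55 L = 1.04 g
cellobiose: 7.25 g/L × 1.55 L = 11.24 g
malt extract: 9.62 g/L × 1.55 L = 14.91 g

L-tryptophan 0.58 g; L-leucine 1.04 g; cellobiose 11.24 g; malt extract 14.91 g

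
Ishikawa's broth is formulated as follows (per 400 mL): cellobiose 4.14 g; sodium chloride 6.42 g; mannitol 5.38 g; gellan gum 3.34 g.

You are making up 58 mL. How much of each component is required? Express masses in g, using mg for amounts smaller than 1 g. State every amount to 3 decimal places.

cellobiose 600.300 mg; sodium chloride 930.900 mg; mannitol 780.100 mg; gellan gum 484.300 mg

Ratio of target to recipe volume: 58 / 400 = 0.145.
cellobiose: 4.14 g × (58 mL / 400 mL) = 0.6003 g = 600.300 mg
sodium chloride: 6.42 g × (58 mL / 400 mL) = 0.9309 g = 930.900 mg
mannitol: 5.38 g × (58 mL / 400 mL) = 0.7801 g = 780.100 mg
gellan gum: 3.34 g × (58 mL / 400 mL) = 0.4843 g = 484.300 mg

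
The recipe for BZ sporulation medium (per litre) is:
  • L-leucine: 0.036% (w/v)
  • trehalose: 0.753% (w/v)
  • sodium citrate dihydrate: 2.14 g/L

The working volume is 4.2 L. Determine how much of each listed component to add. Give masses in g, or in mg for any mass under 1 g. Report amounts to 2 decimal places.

L-leucine 1.51 g; trehalose 31.63 g; sodium citrate dihydrate 8.99 g

Scale factor relative to 1 L: 4.2.
L-leucine: 0.036 g per 100 mL × 4200 mL ÷ 100 = 1.51 g
trehalose: 0.753 g per 100 mL × 4200 mL ÷ 100 = 31.63 g
sodium citrate dihydrate: 2.14 g/L × 4.2 L = 8.99 g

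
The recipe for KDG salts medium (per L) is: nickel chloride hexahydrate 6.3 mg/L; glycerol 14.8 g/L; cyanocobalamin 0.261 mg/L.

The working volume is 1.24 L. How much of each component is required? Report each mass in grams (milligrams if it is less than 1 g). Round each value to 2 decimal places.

Working volume: 1.24 L.
nickel chloride hexahydrate: 6.3 mg/L × 1.24 L = 7.81 mg
glycerol: 14.8 g/L × 1.24 L = 18.35 g
cyanocobalamin: 0.261 mg/L × 1.24 L = 0.32 mg

nickel chloride hexahydrate 7.81 mg; glycerol 18.35 g; cyanocobalamin 0.32 mg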